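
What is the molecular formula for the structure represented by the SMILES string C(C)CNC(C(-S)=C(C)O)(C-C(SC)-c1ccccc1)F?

Heavy atoms from the SMILES: 16 C, 1 F, 1 N, 1 O, 2 S.
Implicit hydrogens by atom environment:
  5 × C (aromatic): 1 H each → 5
  3 × C: 3 H each → 9
  3 × C: 2 H each → 6
  3 × C: no H
  1 × C: 1 H
  1 × C (aromatic): no H
  1 × F: no H
  1 × N: 1 H
  1 × O: 1 H
  1 × S: 1 H
  1 × S: no H
  Total hydrogens = 24.
Molecular formula: C16H24FNOS2

C16H24FNOS2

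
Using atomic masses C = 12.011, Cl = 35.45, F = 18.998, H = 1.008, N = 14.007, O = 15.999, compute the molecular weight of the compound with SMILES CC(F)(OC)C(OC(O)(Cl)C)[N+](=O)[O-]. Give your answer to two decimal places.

231.60

Molecular formula: C6H11ClFNO5.
M = 6×12.011 + 1×35.45 + 1×18.998 + 11×1.008 + 1×14.007 + 5×15.999 = 231.60 g/mol.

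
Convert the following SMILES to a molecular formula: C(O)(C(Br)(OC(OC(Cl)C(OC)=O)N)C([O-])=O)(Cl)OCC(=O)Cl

Heavy atoms from the SMILES: 1 Br, 9 C, 3 Cl, 1 N, 9 O.
Implicit hydrogens by atom environment:
  7 × O: no H
  5 × C: no H
  3 × Cl: no H
  2 × C: 1 H each → 2
  1 × Br: no H
  1 × C: 3 H
  1 × C: 2 H
  1 × N: 2 H
  1 × O: 1 H
  1 × O (charge -1): no H
  Total hydrogens = 10.
Net charge -1.
Molecular formula: C9H10BrCl3NO9-

C9H10BrCl3NO9-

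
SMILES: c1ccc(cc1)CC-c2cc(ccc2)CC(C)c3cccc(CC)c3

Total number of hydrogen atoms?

Hydrogens are implicit in SMILES; fill each atom to its normal valence:
  13 × C (aromatic): 1 H each → 13
  5 × C (aromatic): no H
  4 × C: 2 H each → 8
  2 × C: 3 H each → 6
  1 × C: 1 H
  Total hydrogens = 28.

28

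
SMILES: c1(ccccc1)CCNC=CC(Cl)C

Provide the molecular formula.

Heavy atoms from the SMILES: 12 C, 1 Cl, 1 N.
Implicit hydrogens by atom environment:
  5 × C (aromatic): 1 H each → 5
  3 × C: 1 H each → 3
  2 × C: 2 H each → 4
  1 × C: 3 H
  1 × C (aromatic): no H
  1 × Cl: no H
  1 × N: 1 H
  Total hydrogens = 16.
Molecular formula: C12H16ClN

C12H16ClN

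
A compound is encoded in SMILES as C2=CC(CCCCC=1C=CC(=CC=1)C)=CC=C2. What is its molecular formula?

C17H20

Heavy atoms from the SMILES: 17 C.
Implicit hydrogens by atom environment:
  9 × C (aromatic): 1 H each → 9
  4 × C: 2 H each → 8
  3 × C (aromatic): no H
  1 × C: 3 H
  Total hydrogens = 20.
Molecular formula: C17H20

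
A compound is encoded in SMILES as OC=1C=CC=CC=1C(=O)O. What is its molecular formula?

C7H6O3

Heavy atoms from the SMILES: 7 C, 3 O.
Implicit hydrogens by atom environment:
  4 × C (aromatic): 1 H each → 4
  2 × C (aromatic): no H
  2 × O: 1 H each → 2
  1 × C: no H
  1 × O: no H
  Total hydrogens = 6.
Molecular formula: C7H6O3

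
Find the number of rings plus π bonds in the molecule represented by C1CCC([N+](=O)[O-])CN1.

2

Molecular formula from the SMILES: C5H10N2O2.
DoU = (2C + 2 + N − H − X)/2 = (2·5 + 2 + 2 − 10 − 0)/2 = 4/2 = 2.
(Structurally: 1 ring(s) + 1 π bond(s) = 2.)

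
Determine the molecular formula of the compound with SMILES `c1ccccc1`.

C6H6

Heavy atoms from the SMILES: 6 C.
Implicit hydrogens by atom environment:
  6 × C (aromatic): 1 H each → 6
  Total hydrogens = 6.
Molecular formula: C6H6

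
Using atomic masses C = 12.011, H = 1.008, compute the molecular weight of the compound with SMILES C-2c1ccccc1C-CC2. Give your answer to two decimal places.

Molecular formula: C10H12.
M = 10×12.011 + 12×1.008 = 132.21 g/mol.

132.21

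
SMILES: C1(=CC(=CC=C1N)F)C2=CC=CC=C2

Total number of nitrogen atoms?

The symbol for nitrogen appears 1 time in the SMILES.

1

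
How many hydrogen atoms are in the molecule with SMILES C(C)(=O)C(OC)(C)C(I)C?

Hydrogens are implicit in SMILES; fill each atom to its normal valence:
  4 × C: 3 H each → 12
  2 × C: no H
  2 × O: no H
  1 × C: 1 H
  1 × I: no H
  Total hydrogens = 13.

13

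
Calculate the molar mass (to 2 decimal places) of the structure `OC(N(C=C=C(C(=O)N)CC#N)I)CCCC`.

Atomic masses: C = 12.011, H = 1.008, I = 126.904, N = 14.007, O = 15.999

349.17

Molecular formula: C11H16IN3O2.
M = 11×12.011 + 16×1.008 + 1×126.904 + 3×14.007 + 2×15.999 = 349.17 g/mol.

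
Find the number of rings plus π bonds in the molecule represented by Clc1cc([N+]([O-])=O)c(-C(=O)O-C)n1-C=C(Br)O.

6

Molecular formula from the SMILES: C8H6BrClN2O5.
DoU = (2C + 2 + N − H − X)/2 = (2·8 + 2 + 2 − 6 − 2)/2 = 12/2 = 6.
(Structurally: 1 ring(s) + 5 π bond(s) = 6.)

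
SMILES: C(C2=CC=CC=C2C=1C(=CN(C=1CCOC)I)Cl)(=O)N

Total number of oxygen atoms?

2

The symbol for oxygen appears 2 times in the SMILES.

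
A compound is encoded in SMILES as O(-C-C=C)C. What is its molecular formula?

Heavy atoms from the SMILES: 4 C, 1 O.
Implicit hydrogens by atom environment:
  2 × C: 2 H each → 4
  1 × C: 3 H
  1 × C: 1 H
  1 × O: no H
  Total hydrogens = 8.
Molecular formula: C4H8O

C4H8O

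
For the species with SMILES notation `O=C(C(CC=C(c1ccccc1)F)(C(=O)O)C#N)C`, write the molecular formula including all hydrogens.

Heavy atoms from the SMILES: 14 C, 1 F, 1 N, 3 O.
Implicit hydrogens by atom environment:
  5 × C (aromatic): 1 H each → 5
  5 × C: no H
  2 × O: no H
  1 × C: 3 H
  1 × C: 2 H
  1 × C: 1 H
  1 × C (aromatic): no H
  1 × F: no H
  1 × N: no H
  1 × O: 1 H
  Total hydrogens = 12.
Molecular formula: C14H12FNO3

C14H12FNO3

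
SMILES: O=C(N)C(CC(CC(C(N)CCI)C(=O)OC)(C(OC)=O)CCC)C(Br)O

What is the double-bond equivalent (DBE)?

Molecular formula from the SMILES: C17H30BrIN2O6.
DoU = (2C + 2 + N − H − X)/2 = (2·17 + 2 + 2 − 30 − 2)/2 = 6/2 = 3.
(Structurally: 0 ring(s) + 3 π bond(s) = 3.)

3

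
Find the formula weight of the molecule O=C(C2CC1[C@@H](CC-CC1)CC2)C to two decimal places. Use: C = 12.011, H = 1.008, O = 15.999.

Molecular formula: C12H20O.
M = 12×12.011 + 20×1.008 + 1×15.999 = 180.29 g/mol.

180.29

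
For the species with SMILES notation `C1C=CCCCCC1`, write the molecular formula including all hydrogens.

C8H14

Heavy atoms from the SMILES: 8 C.
Implicit hydrogens by atom environment:
  6 × C: 2 H each → 12
  2 × C: 1 H each → 2
  Total hydrogens = 14.
Molecular formula: C8H14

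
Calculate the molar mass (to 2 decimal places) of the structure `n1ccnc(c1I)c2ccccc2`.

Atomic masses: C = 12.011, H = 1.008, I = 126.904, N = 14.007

Molecular formula: C10H7IN2.
M = 10×12.011 + 7×1.008 + 1×126.904 + 2×14.007 = 282.08 g/mol.

282.08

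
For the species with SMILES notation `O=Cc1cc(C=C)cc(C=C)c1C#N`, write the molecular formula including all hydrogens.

C12H9NO

Heavy atoms from the SMILES: 12 C, 1 N, 1 O.
Implicit hydrogens by atom environment:
  4 × C (aromatic): no H
  3 × C: 1 H each → 3
  2 × C: 2 H each → 4
  2 × C (aromatic): 1 H each → 2
  1 × C: no H
  1 × N: no H
  1 × O: no H
  Total hydrogens = 9.
Molecular formula: C12H9NO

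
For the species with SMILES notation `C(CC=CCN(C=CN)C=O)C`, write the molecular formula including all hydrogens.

Heavy atoms from the SMILES: 9 C, 2 N, 1 O.
Implicit hydrogens by atom environment:
  5 × C: 1 H each → 5
  3 × C: 2 H each → 6
  1 × C: 3 H
  1 × N: 2 H
  1 × N: no H
  1 × O: no H
  Total hydrogens = 16.
Molecular formula: C9H16N2O

C9H16N2O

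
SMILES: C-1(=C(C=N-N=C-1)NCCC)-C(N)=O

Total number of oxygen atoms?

The symbol for oxygen appears 1 time in the SMILES.

1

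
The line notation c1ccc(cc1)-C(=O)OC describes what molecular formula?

Heavy atoms from the SMILES: 8 C, 2 O.
Implicit hydrogens by atom environment:
  5 × C (aromatic): 1 H each → 5
  2 × O: no H
  1 × C: 3 H
  1 × C (aromatic): no H
  1 × C: no H
  Total hydrogens = 8.
Molecular formula: C8H8O2

C8H8O2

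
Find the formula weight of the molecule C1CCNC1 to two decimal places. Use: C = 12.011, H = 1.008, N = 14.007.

71.12

Molecular formula: C4H9N.
M = 4×12.011 + 9×1.008 + 1×14.007 = 71.12 g/mol.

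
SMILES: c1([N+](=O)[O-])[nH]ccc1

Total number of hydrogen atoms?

Hydrogens are implicit in SMILES; fill each atom to its normal valence:
  3 × C (aromatic): 1 H each → 3
  1 × C (aromatic): no H
  1 × N (aromatic): 1 H
  1 × N (charge +1): no H
  1 × O: no H
  1 × O (charge -1): no H
  Total hydrogens = 4.

4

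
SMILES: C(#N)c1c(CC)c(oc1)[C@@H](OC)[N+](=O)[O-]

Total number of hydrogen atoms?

Hydrogens are implicit in SMILES; fill each atom to its normal valence:
  3 × C (aromatic): no H
  2 × C: 3 H each → 6
  2 × O: no H
  1 × C: 2 H
  1 × C (aromatic): 1 H
  1 × C: 1 H
  1 × C: no H
  1 × N: no H
  1 × N (charge +1): no H
  1 × O (aromatic): no H
  1 × O (charge -1): no H
  Total hydrogens = 10.

10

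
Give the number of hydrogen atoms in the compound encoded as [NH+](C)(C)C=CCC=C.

Hydrogens are implicit in SMILES; fill each atom to its normal valence:
  3 × C: 1 H each → 3
  2 × C: 3 H each → 6
  2 × C: 2 H each → 4
  1 × N (charge +1): 1 H
  Total hydrogens = 14.

14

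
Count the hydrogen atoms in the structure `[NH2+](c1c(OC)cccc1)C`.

12

Hydrogens are implicit in SMILES; fill each atom to its normal valence:
  4 × C (aromatic): 1 H each → 4
  2 × C: 3 H each → 6
  2 × C (aromatic): no H
  1 × N (charge +1): 2 H
  1 × O: no H
  Total hydrogens = 12.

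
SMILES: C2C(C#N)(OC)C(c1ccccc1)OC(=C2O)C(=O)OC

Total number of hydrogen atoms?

Hydrogens are implicit in SMILES; fill each atom to its normal valence:
  5 × C (aromatic): 1 H each → 5
  5 × C: no H
  4 × O: no H
  2 × C: 3 H each → 6
  1 × C: 2 H
  1 × C: 1 H
  1 × C (aromatic): no H
  1 × N: no H
  1 × O: 1 H
  Total hydrogens = 15.

15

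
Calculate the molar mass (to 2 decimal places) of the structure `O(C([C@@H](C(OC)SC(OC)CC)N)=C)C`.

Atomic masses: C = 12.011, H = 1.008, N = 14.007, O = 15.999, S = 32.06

Molecular formula: C10H21NO3S.
M = 10×12.011 + 21×1.008 + 1×14.007 + 3×15.999 + 1×32.06 = 235.34 g/mol.

235.34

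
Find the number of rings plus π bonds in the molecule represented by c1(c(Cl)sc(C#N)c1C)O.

Molecular formula from the SMILES: C6H4ClNOS.
DoU = (2C + 2 + N − H − X)/2 = (2·6 + 2 + 1 − 4 − 1)/2 = 10/2 = 5.
(Structurally: 1 ring(s) + 4 π bond(s) = 5.)

5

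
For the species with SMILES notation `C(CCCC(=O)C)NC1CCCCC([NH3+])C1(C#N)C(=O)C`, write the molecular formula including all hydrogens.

Heavy atoms from the SMILES: 16 C, 3 N, 2 O.
Implicit hydrogens by atom environment:
  8 × C: 2 H each → 16
  4 × C: no H
  2 × C: 3 H each → 6
  2 × C: 1 H each → 2
  2 × O: no H
  1 × N (charge +1): 3 H
  1 × N: 1 H
  1 × N: no H
  Total hydrogens = 28.
Net charge +1.
Molecular formula: C16H28N3O2+

C16H28N3O2+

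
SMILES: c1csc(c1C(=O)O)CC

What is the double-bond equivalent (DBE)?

4

Molecular formula from the SMILES: C7H8O2S.
DoU = (2C + 2 + N − H − X)/2 = (2·7 + 2 + 0 − 8 − 0)/2 = 8/2 = 4.
(Structurally: 1 ring(s) + 3 π bond(s) = 4.)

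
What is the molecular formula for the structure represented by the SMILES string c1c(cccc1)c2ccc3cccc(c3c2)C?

Heavy atoms from the SMILES: 17 C.
Implicit hydrogens by atom environment:
  11 × C (aromatic): 1 H each → 11
  5 × C (aromatic): no H
  1 × C: 3 H
  Total hydrogens = 14.
Molecular formula: C17H14

C17H14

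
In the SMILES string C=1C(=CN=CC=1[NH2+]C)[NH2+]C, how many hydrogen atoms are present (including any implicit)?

Hydrogens are implicit in SMILES; fill each atom to its normal valence:
  3 × C (aromatic): 1 H each → 3
  2 × C: 3 H each → 6
  2 × C (aromatic): no H
  2 × N (charge +1): 2 H each → 4
  1 × N (aromatic): no H
  Total hydrogens = 13.

13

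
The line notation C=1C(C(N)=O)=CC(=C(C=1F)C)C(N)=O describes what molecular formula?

Heavy atoms from the SMILES: 9 C, 1 F, 2 N, 2 O.
Implicit hydrogens by atom environment:
  4 × C (aromatic): no H
  2 × C (aromatic): 1 H each → 2
  2 × C: no H
  2 × N: 2 H each → 4
  2 × O: no H
  1 × C: 3 H
  1 × F: no H
  Total hydrogens = 9.
Molecular formula: C9H9FN2O2

C9H9FN2O2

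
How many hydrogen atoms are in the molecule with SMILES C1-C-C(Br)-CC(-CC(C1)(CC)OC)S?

Hydrogens are implicit in SMILES; fill each atom to its normal valence:
  6 × C: 2 H each → 12
  2 × C: 3 H each → 6
  2 × C: 1 H each → 2
  1 × Br: no H
  1 × C: no H
  1 × O: no H
  1 × S: 1 H
  Total hydrogens = 21.

21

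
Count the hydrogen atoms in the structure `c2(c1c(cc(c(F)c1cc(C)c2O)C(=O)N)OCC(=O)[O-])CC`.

Hydrogens are implicit in SMILES; fill each atom to its normal valence:
  8 × C (aromatic): no H
  3 × O: no H
  2 × C: 3 H each → 6
  2 × C: 2 H each → 4
  2 × C (aromatic): 1 H each → 2
  2 × C: no H
  1 × F: no H
  1 × N: 2 H
  1 × O: 1 H
  1 × O (charge -1): no H
  Total hydrogens = 15.

15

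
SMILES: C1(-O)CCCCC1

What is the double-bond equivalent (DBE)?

1

Molecular formula from the SMILES: C6H12O.
DoU = (2C + 2 + N − H − X)/2 = (2·6 + 2 + 0 − 12 − 0)/2 = 2/2 = 1.
(Structurally: 1 ring(s) + 0 π bond(s) = 1.)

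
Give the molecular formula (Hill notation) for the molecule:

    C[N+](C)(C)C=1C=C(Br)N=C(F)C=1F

Heavy atoms from the SMILES: 1 Br, 8 C, 2 F, 2 N.
Implicit hydrogens by atom environment:
  4 × C (aromatic): no H
  3 × C: 3 H each → 9
  2 × F: no H
  1 × Br: no H
  1 × C (aromatic): 1 H
  1 × N (aromatic): no H
  1 × N (charge +1): no H
  Total hydrogens = 10.
Net charge +1.
Molecular formula: C8H10BrF2N2+

C8H10BrF2N2+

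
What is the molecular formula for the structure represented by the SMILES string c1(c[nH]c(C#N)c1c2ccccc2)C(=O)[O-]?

Heavy atoms from the SMILES: 12 C, 2 N, 2 O.
Implicit hydrogens by atom environment:
  6 × C (aromatic): 1 H each → 6
  4 × C (aromatic): no H
  2 × C: no H
  1 × N (aromatic): 1 H
  1 × N: no H
  1 × O: no H
  1 × O (charge -1): no H
  Total hydrogens = 7.
Net charge -1.
Molecular formula: C12H7N2O2-

C12H7N2O2-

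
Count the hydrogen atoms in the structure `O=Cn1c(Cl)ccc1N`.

Hydrogens are implicit in SMILES; fill each atom to its normal valence:
  2 × C (aromatic): 1 H each → 2
  2 × C (aromatic): no H
  1 × C: 1 H
  1 × Cl: no H
  1 × N: 2 H
  1 × N (aromatic): no H
  1 × O: no H
  Total hydrogens = 5.

5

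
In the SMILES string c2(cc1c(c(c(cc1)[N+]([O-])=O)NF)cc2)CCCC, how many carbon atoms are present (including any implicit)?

The symbol for carbon appears 14 times in the SMILES. Lowercase c denotes aromatic carbon and counts toward C.

14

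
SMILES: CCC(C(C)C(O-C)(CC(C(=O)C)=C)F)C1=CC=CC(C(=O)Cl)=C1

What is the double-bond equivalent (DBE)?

7

Molecular formula from the SMILES: C19H24ClFO3.
DoU = (2C + 2 + N − H − X)/2 = (2·19 + 2 + 0 − 24 − 2)/2 = 14/2 = 7.
(Structurally: 1 ring(s) + 6 π bond(s) = 7.)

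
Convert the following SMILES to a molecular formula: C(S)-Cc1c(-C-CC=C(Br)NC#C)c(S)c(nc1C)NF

Heavy atoms from the SMILES: 1 Br, 14 C, 1 F, 3 N, 2 S.
Implicit hydrogens by atom environment:
  5 × C (aromatic): no H
  4 × C: 2 H each → 8
  2 × C: 1 H each → 2
  2 × C: no H
  2 × N: 1 H each → 2
  2 × S: 1 H each → 2
  1 × Br: no H
  1 × C: 3 H
  1 × F: no H
  1 × N (aromatic): no H
  Total hydrogens = 17.
Molecular formula: C14H17BrFN3S2

C14H17BrFN3S2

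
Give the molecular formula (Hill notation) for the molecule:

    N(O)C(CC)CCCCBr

Heavy atoms from the SMILES: 1 Br, 7 C, 1 N, 1 O.
Implicit hydrogens by atom environment:
  5 × C: 2 H each → 10
  1 × Br: no H
  1 × C: 3 H
  1 × C: 1 H
  1 × N: 1 H
  1 × O: 1 H
  Total hydrogens = 16.
Molecular formula: C7H16BrNO

C7H16BrNO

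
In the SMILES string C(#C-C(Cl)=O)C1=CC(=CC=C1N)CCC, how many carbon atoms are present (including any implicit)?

The symbol for carbon appears 12 times in the SMILES. (Cl is a single chlorine, not C + l.)

12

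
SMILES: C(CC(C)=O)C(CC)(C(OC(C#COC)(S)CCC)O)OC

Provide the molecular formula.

Heavy atoms from the SMILES: 16 C, 5 O, 1 S.
Implicit hydrogens by atom environment:
  5 × C: 3 H each → 15
  5 × C: 2 H each → 10
  5 × C: no H
  4 × O: no H
  1 × C: 1 H
  1 × O: 1 H
  1 × S: 1 H
  Total hydrogens = 28.
Molecular formula: C16H28O5S

C16H28O5S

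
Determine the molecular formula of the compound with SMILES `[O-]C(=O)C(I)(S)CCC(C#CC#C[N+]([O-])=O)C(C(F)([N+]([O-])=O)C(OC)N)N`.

C13H15FIN4O7S-

Heavy atoms from the SMILES: 13 C, 1 F, 1 I, 4 N, 7 O, 1 S.
Implicit hydrogens by atom environment:
  7 × C: no H
  4 × O: no H
  3 × C: 1 H each → 3
  3 × O (charge -1): no H
  2 × C: 2 H each → 4
  2 × N: 2 H each → 4
  2 × N (charge +1): no H
  1 × C: 3 H
  1 × F: no H
  1 × I: no H
  1 × S: 1 H
  Total hydrogens = 15.
Net charge -1.
Molecular formula: C13H15FIN4O7S-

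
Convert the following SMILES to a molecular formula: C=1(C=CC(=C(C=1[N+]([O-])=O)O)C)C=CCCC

C12H15NO3

Heavy atoms from the SMILES: 12 C, 1 N, 3 O.
Implicit hydrogens by atom environment:
  4 × C (aromatic): no H
  2 × C: 3 H each → 6
  2 × C: 2 H each → 4
  2 × C (aromatic): 1 H each → 2
  2 × C: 1 H each → 2
  1 × N (charge +1): no H
  1 × O: 1 H
  1 × O: no H
  1 × O (charge -1): no H
  Total hydrogens = 15.
Molecular formula: C12H15NO3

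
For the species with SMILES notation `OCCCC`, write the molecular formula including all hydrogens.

C4H10O

Heavy atoms from the SMILES: 4 C, 1 O.
Implicit hydrogens by atom environment:
  3 × C: 2 H each → 6
  1 × C: 3 H
  1 × O: 1 H
  Total hydrogens = 10.
Molecular formula: C4H10O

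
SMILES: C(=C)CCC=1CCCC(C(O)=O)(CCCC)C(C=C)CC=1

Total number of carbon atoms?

The symbol for carbon appears 19 times in the SMILES.

19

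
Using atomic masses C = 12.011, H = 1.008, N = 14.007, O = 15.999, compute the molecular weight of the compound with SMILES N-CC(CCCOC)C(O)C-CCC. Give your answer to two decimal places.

203.33

Molecular formula: C11H25NO2.
M = 11×12.011 + 25×1.008 + 1×14.007 + 2×15.999 = 203.33 g/mol.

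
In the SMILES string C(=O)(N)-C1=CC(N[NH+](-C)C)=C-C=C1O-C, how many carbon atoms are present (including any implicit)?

The symbol for carbon appears 10 times in the SMILES.

10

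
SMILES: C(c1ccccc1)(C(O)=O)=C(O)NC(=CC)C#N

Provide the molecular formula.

C13H12N2O3

Heavy atoms from the SMILES: 13 C, 2 N, 3 O.
Implicit hydrogens by atom environment:
  5 × C (aromatic): 1 H each → 5
  5 × C: no H
  2 × O: 1 H each → 2
  1 × C: 3 H
  1 × C: 1 H
  1 × C (aromatic): no H
  1 × N: 1 H
  1 × N: no H
  1 × O: no H
  Total hydrogens = 12.
Molecular formula: C13H12N2O3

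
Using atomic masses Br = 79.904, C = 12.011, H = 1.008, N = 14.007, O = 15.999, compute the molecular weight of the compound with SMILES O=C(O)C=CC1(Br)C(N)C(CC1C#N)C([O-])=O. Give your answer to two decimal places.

Molecular formula: C10H10BrN2O4-.
M = 1×79.904 + 10×12.011 + 10×1.008 + 2×14.007 + 4×15.999 = 302.10 g/mol.

302.10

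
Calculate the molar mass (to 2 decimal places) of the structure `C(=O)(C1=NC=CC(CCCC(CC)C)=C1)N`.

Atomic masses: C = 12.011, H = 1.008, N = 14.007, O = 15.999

220.32

Molecular formula: C13H20N2O.
M = 13×12.011 + 20×1.008 + 2×14.007 + 1×15.999 = 220.32 g/mol.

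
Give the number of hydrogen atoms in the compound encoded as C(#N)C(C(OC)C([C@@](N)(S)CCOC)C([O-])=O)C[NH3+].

21

Hydrogens are implicit in SMILES; fill each atom to its normal valence:
  3 × C: 2 H each → 6
  3 × C: 1 H each → 3
  3 × C: no H
  3 × O: no H
  2 × C: 3 H each → 6
  1 × N (charge +1): 3 H
  1 × N: 2 H
  1 × N: no H
  1 × O (charge -1): no H
  1 × S: 1 H
  Total hydrogens = 21.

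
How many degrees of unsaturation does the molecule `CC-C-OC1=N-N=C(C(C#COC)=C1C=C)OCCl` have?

7

Molecular formula from the SMILES: C13H15ClN2O3.
DoU = (2C + 2 + N − H − X)/2 = (2·13 + 2 + 2 − 15 − 1)/2 = 14/2 = 7.
(Structurally: 1 ring(s) + 6 π bond(s) = 7.)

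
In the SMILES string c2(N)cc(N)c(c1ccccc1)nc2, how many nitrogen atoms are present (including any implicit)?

The symbol for nitrogen appears 3 times in the SMILES.

3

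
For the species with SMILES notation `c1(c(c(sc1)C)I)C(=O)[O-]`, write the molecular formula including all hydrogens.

C6H4IO2S-

Heavy atoms from the SMILES: 6 C, 1 I, 2 O, 1 S.
Implicit hydrogens by atom environment:
  3 × C (aromatic): no H
  1 × C: 3 H
  1 × C (aromatic): 1 H
  1 × C: no H
  1 × I: no H
  1 × O: no H
  1 × O (charge -1): no H
  1 × S (aromatic): no H
  Total hydrogens = 4.
Net charge -1.
Molecular formula: C6H4IO2S-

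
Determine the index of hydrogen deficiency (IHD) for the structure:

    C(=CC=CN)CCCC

2

Molecular formula from the SMILES: C8H15N.
DoU = (2C + 2 + N − H − X)/2 = (2·8 + 2 + 1 − 15 − 0)/2 = 4/2 = 2.
(Structurally: 0 ring(s) + 2 π bond(s) = 2.)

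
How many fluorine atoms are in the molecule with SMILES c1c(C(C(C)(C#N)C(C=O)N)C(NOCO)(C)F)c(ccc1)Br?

1

The symbol for fluorine appears 1 time in the SMILES.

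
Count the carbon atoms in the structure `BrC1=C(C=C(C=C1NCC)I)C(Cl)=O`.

9

The symbol for carbon appears 9 times in the SMILES. (Cl is a single chlorine, not C + l.)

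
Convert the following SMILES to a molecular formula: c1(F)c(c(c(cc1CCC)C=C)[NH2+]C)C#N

Heavy atoms from the SMILES: 13 C, 1 F, 2 N.
Implicit hydrogens by atom environment:
  5 × C (aromatic): no H
  3 × C: 2 H each → 6
  2 × C: 3 H each → 6
  1 × C (aromatic): 1 H
  1 × C: 1 H
  1 × C: no H
  1 × F: no H
  1 × N (charge +1): 2 H
  1 × N: no H
  Total hydrogens = 16.
Net charge +1.
Molecular formula: C13H16FN2+

C13H16FN2+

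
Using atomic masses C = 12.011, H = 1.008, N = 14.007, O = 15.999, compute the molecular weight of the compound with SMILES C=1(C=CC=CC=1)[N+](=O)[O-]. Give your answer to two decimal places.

123.11

Molecular formula: C6H5NO2.
M = 6×12.011 + 5×1.008 + 1×14.007 + 2×15.999 = 123.11 g/mol.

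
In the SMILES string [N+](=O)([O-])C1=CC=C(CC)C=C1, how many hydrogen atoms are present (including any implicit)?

9

Hydrogens are implicit in SMILES; fill each atom to its normal valence:
  4 × C (aromatic): 1 H each → 4
  2 × C (aromatic): no H
  1 × C: 3 H
  1 × C: 2 H
  1 × N (charge +1): no H
  1 × O: no H
  1 × O (charge -1): no H
  Total hydrogens = 9.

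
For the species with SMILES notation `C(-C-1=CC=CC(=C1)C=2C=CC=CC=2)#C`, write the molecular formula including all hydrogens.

C14H10

Heavy atoms from the SMILES: 14 C.
Implicit hydrogens by atom environment:
  9 × C (aromatic): 1 H each → 9
  3 × C (aromatic): no H
  1 × C: 1 H
  1 × C: no H
  Total hydrogens = 10.
Molecular formula: C14H10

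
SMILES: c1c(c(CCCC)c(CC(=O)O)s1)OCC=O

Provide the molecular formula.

C12H16O4S

Heavy atoms from the SMILES: 12 C, 4 O, 1 S.
Implicit hydrogens by atom environment:
  5 × C: 2 H each → 10
  3 × C (aromatic): no H
  3 × O: no H
  1 × C: 3 H
  1 × C (aromatic): 1 H
  1 × C: 1 H
  1 × C: no H
  1 × O: 1 H
  1 × S (aromatic): no H
  Total hydrogens = 16.
Molecular formula: C12H16O4S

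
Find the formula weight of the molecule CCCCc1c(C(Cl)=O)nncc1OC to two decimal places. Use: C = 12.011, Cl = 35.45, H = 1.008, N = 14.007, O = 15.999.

228.68

Molecular formula: C10H13ClN2O2.
M = 10×12.011 + 1×35.45 + 13×1.008 + 2×14.007 + 2×15.999 = 228.68 g/mol.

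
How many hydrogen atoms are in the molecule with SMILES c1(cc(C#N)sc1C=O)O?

Hydrogens are implicit in SMILES; fill each atom to its normal valence:
  3 × C (aromatic): no H
  1 × C (aromatic): 1 H
  1 × C: 1 H
  1 × C: no H
  1 × N: no H
  1 × O: 1 H
  1 × O: no H
  1 × S (aromatic): no H
  Total hydrogens = 3.

3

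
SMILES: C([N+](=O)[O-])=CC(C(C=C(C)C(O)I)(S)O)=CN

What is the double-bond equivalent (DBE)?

4

Molecular formula from the SMILES: C9H13IN2O4S.
DoU = (2C + 2 + N − H − X)/2 = (2·9 + 2 + 2 − 13 − 1)/2 = 8/2 = 4.
(Structurally: 0 ring(s) + 4 π bond(s) = 4.)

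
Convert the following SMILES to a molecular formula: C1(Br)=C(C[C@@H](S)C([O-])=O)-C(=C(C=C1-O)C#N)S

Heavy atoms from the SMILES: 1 Br, 10 C, 1 N, 3 O, 2 S.
Implicit hydrogens by atom environment:
  5 × C (aromatic): no H
  2 × C: no H
  2 × S: 1 H each → 2
  1 × Br: no H
  1 × C: 2 H
  1 × C (aromatic): 1 H
  1 × C: 1 H
  1 × N: no H
  1 × O: 1 H
  1 × O: no H
  1 × O (charge -1): no H
  Total hydrogens = 7.
Net charge -1.
Molecular formula: C10H7BrNO3S2-

C10H7BrNO3S2-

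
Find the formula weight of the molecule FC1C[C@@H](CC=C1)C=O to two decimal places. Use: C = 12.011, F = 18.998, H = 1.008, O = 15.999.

128.15

Molecular formula: C7H9FO.
M = 7×12.011 + 1×18.998 + 9×1.008 + 1×15.999 = 128.15 g/mol.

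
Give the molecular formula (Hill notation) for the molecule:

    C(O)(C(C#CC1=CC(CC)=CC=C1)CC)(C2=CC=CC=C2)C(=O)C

Heavy atoms from the SMILES: 22 C, 2 O.
Implicit hydrogens by atom environment:
  9 × C (aromatic): 1 H each → 9
  4 × C: no H
  3 × C: 3 H each → 9
  3 × C (aromatic): no H
  2 × C: 2 H each → 4
  1 × C: 1 H
  1 × O: 1 H
  1 × O: no H
  Total hydrogens = 24.
Molecular formula: C22H24O2

C22H24O2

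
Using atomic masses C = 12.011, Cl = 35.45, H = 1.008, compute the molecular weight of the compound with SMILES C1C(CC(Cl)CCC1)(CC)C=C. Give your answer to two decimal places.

186.72

Molecular formula: C11H19Cl.
M = 11×12.011 + 1×35.45 + 19×1.008 = 186.72 g/mol.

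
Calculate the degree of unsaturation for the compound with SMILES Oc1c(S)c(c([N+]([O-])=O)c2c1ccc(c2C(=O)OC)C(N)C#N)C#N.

Molecular formula from the SMILES: C15H10N4O5S.
DoU = (2C + 2 + N − H − X)/2 = (2·15 + 2 + 4 − 10 − 0)/2 = 26/2 = 13.
(Structurally: 2 ring(s) + 11 π bond(s) = 13.)

13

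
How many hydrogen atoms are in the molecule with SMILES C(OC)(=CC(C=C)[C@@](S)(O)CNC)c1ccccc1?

21

Hydrogens are implicit in SMILES; fill each atom to its normal valence:
  5 × C (aromatic): 1 H each → 5
  3 × C: 1 H each → 3
  2 × C: 3 H each → 6
  2 × C: 2 H each → 4
  2 × C: no H
  1 × C (aromatic): no H
  1 × N: 1 H
  1 × O: 1 H
  1 × O: no H
  1 × S: 1 H
  Total hydrogens = 21.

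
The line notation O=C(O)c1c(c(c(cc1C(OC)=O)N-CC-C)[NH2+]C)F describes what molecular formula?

C13H18FN2O4+

Heavy atoms from the SMILES: 13 C, 1 F, 2 N, 4 O.
Implicit hydrogens by atom environment:
  5 × C (aromatic): no H
  3 × C: 3 H each → 9
  3 × O: no H
  2 × C: 2 H each → 4
  2 × C: no H
  1 × C (aromatic): 1 H
  1 × F: no H
  1 × N (charge +1): 2 H
  1 × N: 1 H
  1 × O: 1 H
  Total hydrogens = 18.
Net charge +1.
Molecular formula: C13H18FN2O4+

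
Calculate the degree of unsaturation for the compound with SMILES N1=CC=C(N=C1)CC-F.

Molecular formula from the SMILES: C6H7FN2.
DoU = (2C + 2 + N − H − X)/2 = (2·6 + 2 + 2 − 7 − 1)/2 = 8/2 = 4.
(Structurally: 1 ring(s) + 3 π bond(s) = 4.)

4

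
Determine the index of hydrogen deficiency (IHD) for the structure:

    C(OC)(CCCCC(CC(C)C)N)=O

Molecular formula from the SMILES: C11H23NO2.
DoU = (2C + 2 + N − H − X)/2 = (2·11 + 2 + 1 − 23 − 0)/2 = 2/2 = 1.
(Structurally: 0 ring(s) + 1 π bond(s) = 1.)

1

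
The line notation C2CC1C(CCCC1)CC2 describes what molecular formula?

Heavy atoms from the SMILES: 10 C.
Implicit hydrogens by atom environment:
  8 × C: 2 H each → 16
  2 × C: 1 H each → 2
  Total hydrogens = 18.
Molecular formula: C10H18

C10H18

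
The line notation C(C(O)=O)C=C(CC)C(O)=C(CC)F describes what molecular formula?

C10H15FO3

Heavy atoms from the SMILES: 10 C, 1 F, 3 O.
Implicit hydrogens by atom environment:
  4 × C: no H
  3 × C: 2 H each → 6
  2 × C: 3 H each → 6
  2 × O: 1 H each → 2
  1 × C: 1 H
  1 × F: no H
  1 × O: no H
  Total hydrogens = 15.
Molecular formula: C10H15FO3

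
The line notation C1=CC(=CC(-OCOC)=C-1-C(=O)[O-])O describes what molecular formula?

Heavy atoms from the SMILES: 9 C, 5 O.
Implicit hydrogens by atom environment:
  3 × C (aromatic): 1 H each → 3
  3 × C (aromatic): no H
  3 × O: no H
  1 × C: 3 H
  1 × C: 2 H
  1 × C: no H
  1 × O: 1 H
  1 × O (charge -1): no H
  Total hydrogens = 9.
Net charge -1.
Molecular formula: C9H9O5-

C9H9O5-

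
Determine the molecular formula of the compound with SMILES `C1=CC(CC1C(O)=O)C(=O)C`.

C8H10O3

Heavy atoms from the SMILES: 8 C, 3 O.
Implicit hydrogens by atom environment:
  4 × C: 1 H each → 4
  2 × C: no H
  2 × O: no H
  1 × C: 3 H
  1 × C: 2 H
  1 × O: 1 H
  Total hydrogens = 10.
Molecular formula: C8H10O3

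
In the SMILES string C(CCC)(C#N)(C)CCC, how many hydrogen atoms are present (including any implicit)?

Hydrogens are implicit in SMILES; fill each atom to its normal valence:
  4 × C: 2 H each → 8
  3 × C: 3 H each → 9
  2 × C: no H
  1 × N: no H
  Total hydrogens = 17.

17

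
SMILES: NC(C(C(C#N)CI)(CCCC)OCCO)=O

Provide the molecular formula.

Heavy atoms from the SMILES: 11 C, 1 I, 2 N, 3 O.
Implicit hydrogens by atom environment:
  6 × C: 2 H each → 12
  3 × C: no H
  2 × O: no H
  1 × C: 3 H
  1 × C: 1 H
  1 × I: no H
  1 × N: 2 H
  1 × N: no H
  1 × O: 1 H
  Total hydrogens = 19.
Molecular formula: C11H19IN2O3

C11H19IN2O3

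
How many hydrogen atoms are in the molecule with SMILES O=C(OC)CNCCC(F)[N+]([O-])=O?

11

Hydrogens are implicit in SMILES; fill each atom to its normal valence:
  3 × C: 2 H each → 6
  3 × O: no H
  1 × C: 3 H
  1 × C: 1 H
  1 × C: no H
  1 × F: no H
  1 × N: 1 H
  1 × N (charge +1): no H
  1 × O (charge -1): no H
  Total hydrogens = 11.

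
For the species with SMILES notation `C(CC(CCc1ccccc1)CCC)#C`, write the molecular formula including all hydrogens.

Heavy atoms from the SMILES: 15 C.
Implicit hydrogens by atom environment:
  5 × C: 2 H each → 10
  5 × C (aromatic): 1 H each → 5
  2 × C: 1 H each → 2
  1 × C: 3 H
  1 × C: no H
  1 × C (aromatic): no H
  Total hydrogens = 20.
Molecular formula: C15H20

C15H20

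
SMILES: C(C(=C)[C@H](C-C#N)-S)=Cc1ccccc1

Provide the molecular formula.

C13H13NS

Heavy atoms from the SMILES: 13 C, 1 N, 1 S.
Implicit hydrogens by atom environment:
  5 × C (aromatic): 1 H each → 5
  3 × C: 1 H each → 3
  2 × C: 2 H each → 4
  2 × C: no H
  1 × C (aromatic): no H
  1 × N: no H
  1 × S: 1 H
  Total hydrogens = 13.
Molecular formula: C13H13NS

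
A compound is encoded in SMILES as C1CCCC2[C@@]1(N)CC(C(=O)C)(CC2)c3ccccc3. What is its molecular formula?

C18H25NO

Heavy atoms from the SMILES: 18 C, 1 N, 1 O.
Implicit hydrogens by atom environment:
  7 × C: 2 H each → 14
  5 × C (aromatic): 1 H each → 5
  3 × C: no H
  1 × C: 3 H
  1 × C: 1 H
  1 × C (aromatic): no H
  1 × N: 2 H
  1 × O: no H
  Total hydrogens = 25.
Molecular formula: C18H25NO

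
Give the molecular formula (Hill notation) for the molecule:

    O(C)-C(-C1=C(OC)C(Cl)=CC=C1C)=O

C10H11ClO3

Heavy atoms from the SMILES: 10 C, 1 Cl, 3 O.
Implicit hydrogens by atom environment:
  4 × C (aromatic): no H
  3 × C: 3 H each → 9
  3 × O: no H
  2 × C (aromatic): 1 H each → 2
  1 × C: no H
  1 × Cl: no H
  Total hydrogens = 11.
Molecular formula: C10H11ClO3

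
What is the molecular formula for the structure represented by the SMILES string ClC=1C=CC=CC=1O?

C6H5ClO

Heavy atoms from the SMILES: 6 C, 1 Cl, 1 O.
Implicit hydrogens by atom environment:
  4 × C (aromatic): 1 H each → 4
  2 × C (aromatic): no H
  1 × Cl: no H
  1 × O: 1 H
  Total hydrogens = 5.
Molecular formula: C6H5ClO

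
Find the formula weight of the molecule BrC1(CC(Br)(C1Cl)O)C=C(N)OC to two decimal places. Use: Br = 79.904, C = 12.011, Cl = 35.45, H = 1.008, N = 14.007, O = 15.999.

335.42

Molecular formula: C7H10Br2ClNO2.
M = 2×79.904 + 7×12.011 + 1×35.45 + 10×1.008 + 1×14.007 + 2×15.999 = 335.42 g/mol.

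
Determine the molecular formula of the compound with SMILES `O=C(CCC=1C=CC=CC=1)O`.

C9H10O2

Heavy atoms from the SMILES: 9 C, 2 O.
Implicit hydrogens by atom environment:
  5 × C (aromatic): 1 H each → 5
  2 × C: 2 H each → 4
  1 × C (aromatic): no H
  1 × C: no H
  1 × O: 1 H
  1 × O: no H
  Total hydrogens = 10.
Molecular formula: C9H10O2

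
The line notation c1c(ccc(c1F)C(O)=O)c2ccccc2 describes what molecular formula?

Heavy atoms from the SMILES: 13 C, 1 F, 2 O.
Implicit hydrogens by atom environment:
  8 × C (aromatic): 1 H each → 8
  4 × C (aromatic): no H
  1 × C: no H
  1 × F: no H
  1 × O: 1 H
  1 × O: no H
  Total hydrogens = 9.
Molecular formula: C13H9FO2

C13H9FO2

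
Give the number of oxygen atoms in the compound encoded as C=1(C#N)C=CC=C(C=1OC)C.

The symbol for oxygen appears 1 time in the SMILES.

1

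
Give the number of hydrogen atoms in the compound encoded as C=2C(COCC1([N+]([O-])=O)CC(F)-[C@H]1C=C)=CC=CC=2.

Hydrogens are implicit in SMILES; fill each atom to its normal valence:
  5 × C (aromatic): 1 H each → 5
  4 × C: 2 H each → 8
  3 × C: 1 H each → 3
  2 × O: no H
  1 × C: no H
  1 × C (aromatic): no H
  1 × F: no H
  1 × N (charge +1): no H
  1 × O (charge -1): no H
  Total hydrogens = 16.

16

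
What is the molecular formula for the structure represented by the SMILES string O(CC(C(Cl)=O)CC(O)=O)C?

Heavy atoms from the SMILES: 6 C, 1 Cl, 4 O.
Implicit hydrogens by atom environment:
  3 × O: no H
  2 × C: 2 H each → 4
  2 × C: no H
  1 × C: 3 H
  1 × C: 1 H
  1 × Cl: no H
  1 × O: 1 H
  Total hydrogens = 9.
Molecular formula: C6H9ClO4

C6H9ClO4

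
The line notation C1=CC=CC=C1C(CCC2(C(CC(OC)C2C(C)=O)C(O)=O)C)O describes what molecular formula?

Heavy atoms from the SMILES: 19 C, 5 O.
Implicit hydrogens by atom environment:
  5 × C (aromatic): 1 H each → 5
  4 × C: 1 H each → 4
  3 × C: 3 H each → 9
  3 × C: 2 H each → 6
  3 × C: no H
  3 × O: no H
  2 × O: 1 H each → 2
  1 × C (aromatic): no H
  Total hydrogens = 26.
Molecular formula: C19H26O5

C19H26O5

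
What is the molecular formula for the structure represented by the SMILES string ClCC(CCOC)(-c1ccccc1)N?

Heavy atoms from the SMILES: 11 C, 1 Cl, 1 N, 1 O.
Implicit hydrogens by atom environment:
  5 × C (aromatic): 1 H each → 5
  3 × C: 2 H each → 6
  1 × C: 3 H
  1 × C: no H
  1 × C (aromatic): no H
  1 × Cl: no H
  1 × N: 2 H
  1 × O: no H
  Total hydrogens = 16.
Molecular formula: C11H16ClNO

C11H16ClNO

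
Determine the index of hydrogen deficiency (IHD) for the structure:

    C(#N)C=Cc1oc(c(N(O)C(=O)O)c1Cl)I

7

Molecular formula from the SMILES: C8H4ClIN2O4.
DoU = (2C + 2 + N − H − X)/2 = (2·8 + 2 + 2 − 4 − 2)/2 = 14/2 = 7.
(Structurally: 1 ring(s) + 6 π bond(s) = 7.)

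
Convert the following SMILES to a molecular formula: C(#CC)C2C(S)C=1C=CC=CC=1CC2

Heavy atoms from the SMILES: 13 C, 1 S.
Implicit hydrogens by atom environment:
  4 × C (aromatic): 1 H each → 4
  2 × C: 2 H each → 4
  2 × C: 1 H each → 2
  2 × C (aromatic): no H
  2 × C: no H
  1 × C: 3 H
  1 × S: 1 H
  Total hydrogens = 14.
Molecular formula: C13H14S

C13H14S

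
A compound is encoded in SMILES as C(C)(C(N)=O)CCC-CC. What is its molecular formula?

C8H17NO

Heavy atoms from the SMILES: 8 C, 1 N, 1 O.
Implicit hydrogens by atom environment:
  4 × C: 2 H each → 8
  2 × C: 3 H each → 6
  1 × C: 1 H
  1 × C: no H
  1 × N: 2 H
  1 × O: no H
  Total hydrogens = 17.
Molecular formula: C8H17NO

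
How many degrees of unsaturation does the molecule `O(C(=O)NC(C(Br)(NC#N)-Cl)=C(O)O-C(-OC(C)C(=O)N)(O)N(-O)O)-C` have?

5

Molecular formula from the SMILES: C10H15BrClN5O9.
DoU = (2C + 2 + N − H − X)/2 = (2·10 + 2 + 5 − 15 − 2)/2 = 10/2 = 5.
(Structurally: 0 ring(s) + 5 π bond(s) = 5.)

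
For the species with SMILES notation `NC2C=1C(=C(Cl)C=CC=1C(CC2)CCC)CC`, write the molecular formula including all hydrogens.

C15H22ClN

Heavy atoms from the SMILES: 15 C, 1 Cl, 1 N.
Implicit hydrogens by atom environment:
  5 × C: 2 H each → 10
  4 × C (aromatic): no H
  2 × C: 3 H each → 6
  2 × C (aromatic): 1 H each → 2
  2 × C: 1 H each → 2
  1 × Cl: no H
  1 × N: 2 H
  Total hydrogens = 22.
Molecular formula: C15H22ClN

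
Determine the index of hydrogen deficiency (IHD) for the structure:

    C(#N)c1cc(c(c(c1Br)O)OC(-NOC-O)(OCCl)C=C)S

7

Molecular formula from the SMILES: C12H12BrClN2O5S.
DoU = (2C + 2 + N − H − X)/2 = (2·12 + 2 + 2 − 12 − 2)/2 = 14/2 = 7.
(Structurally: 1 ring(s) + 6 π bond(s) = 7.)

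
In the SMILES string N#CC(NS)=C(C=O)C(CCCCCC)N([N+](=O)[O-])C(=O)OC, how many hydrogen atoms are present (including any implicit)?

Hydrogens are implicit in SMILES; fill each atom to its normal valence:
  5 × C: 2 H each → 10
  4 × C: no H
  4 × O: no H
  2 × C: 3 H each → 6
  2 × C: 1 H each → 2
  2 × N: no H
  1 × N: 1 H
  1 × N (charge +1): no H
  1 × O (charge -1): no H
  1 × S: 1 H
  Total hydrogens = 20.

20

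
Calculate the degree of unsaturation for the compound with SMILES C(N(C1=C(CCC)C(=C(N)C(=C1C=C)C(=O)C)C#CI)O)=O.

9

Molecular formula from the SMILES: C16H17IN2O3.
DoU = (2C + 2 + N − H − X)/2 = (2·16 + 2 + 2 − 17 − 1)/2 = 18/2 = 9.
(Structurally: 1 ring(s) + 8 π bond(s) = 9.)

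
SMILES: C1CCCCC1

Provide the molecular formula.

Heavy atoms from the SMILES: 6 C.
Implicit hydrogens by atom environment:
  6 × C: 2 H each → 12
  Total hydrogens = 12.
Molecular formula: C6H12

C6H12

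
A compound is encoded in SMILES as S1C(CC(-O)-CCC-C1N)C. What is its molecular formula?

Heavy atoms from the SMILES: 8 C, 1 N, 1 O, 1 S.
Implicit hydrogens by atom environment:
  4 × C: 2 H each → 8
  3 × C: 1 H each → 3
  1 × C: 3 H
  1 × N: 2 H
  1 × O: 1 H
  1 × S: no H
  Total hydrogens = 17.
Molecular formula: C8H17NOS

C8H17NOS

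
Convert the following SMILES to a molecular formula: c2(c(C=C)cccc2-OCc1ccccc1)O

Heavy atoms from the SMILES: 15 C, 2 O.
Implicit hydrogens by atom environment:
  8 × C (aromatic): 1 H each → 8
  4 × C (aromatic): no H
  2 × C: 2 H each → 4
  1 × C: 1 H
  1 × O: 1 H
  1 × O: no H
  Total hydrogens = 14.
Molecular formula: C15H14O2

C15H14O2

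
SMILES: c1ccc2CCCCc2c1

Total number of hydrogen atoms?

12

Hydrogens are implicit in SMILES; fill each atom to its normal valence:
  4 × C: 2 H each → 8
  4 × C (aromatic): 1 H each → 4
  2 × C (aromatic): no H
  Total hydrogens = 12.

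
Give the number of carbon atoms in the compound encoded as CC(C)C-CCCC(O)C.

9

The symbol for carbon appears 9 times in the SMILES.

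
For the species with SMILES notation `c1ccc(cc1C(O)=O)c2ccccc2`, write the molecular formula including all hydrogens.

C13H10O2

Heavy atoms from the SMILES: 13 C, 2 O.
Implicit hydrogens by atom environment:
  9 × C (aromatic): 1 H each → 9
  3 × C (aromatic): no H
  1 × C: no H
  1 × O: 1 H
  1 × O: no H
  Total hydrogens = 10.
Molecular formula: C13H10O2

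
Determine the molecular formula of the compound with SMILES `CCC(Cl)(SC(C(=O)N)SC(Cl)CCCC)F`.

C10H18Cl2FNOS2

Heavy atoms from the SMILES: 10 C, 2 Cl, 1 F, 1 N, 1 O, 2 S.
Implicit hydrogens by atom environment:
  4 × C: 2 H each → 8
  2 × C: 3 H each → 6
  2 × C: 1 H each → 2
  2 × C: no H
  2 × Cl: no H
  2 × S: no H
  1 × F: no H
  1 × N: 2 H
  1 × O: no H
  Total hydrogens = 18.
Molecular formula: C10H18Cl2FNOS2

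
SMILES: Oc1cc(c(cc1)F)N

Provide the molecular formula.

C6H6FNO

Heavy atoms from the SMILES: 6 C, 1 F, 1 N, 1 O.
Implicit hydrogens by atom environment:
  3 × C (aromatic): 1 H each → 3
  3 × C (aromatic): no H
  1 × F: no H
  1 × N: 2 H
  1 × O: 1 H
  Total hydrogens = 6.
Molecular formula: C6H6FNO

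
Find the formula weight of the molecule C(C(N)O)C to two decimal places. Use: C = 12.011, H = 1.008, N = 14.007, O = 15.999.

Molecular formula: C3H9NO.
M = 3×12.011 + 9×1.008 + 1×14.007 + 1×15.999 = 75.11 g/mol.

75.11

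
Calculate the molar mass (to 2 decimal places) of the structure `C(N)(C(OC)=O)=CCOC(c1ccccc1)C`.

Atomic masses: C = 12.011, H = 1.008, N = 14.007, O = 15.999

235.28

Molecular formula: C13H17NO3.
M = 13×12.011 + 17×1.008 + 1×14.007 + 3×15.999 = 235.28 g/mol.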